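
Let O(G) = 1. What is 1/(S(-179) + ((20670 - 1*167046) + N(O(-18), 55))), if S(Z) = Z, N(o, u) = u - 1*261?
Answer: -1/146761 ≈ -6.8138e-6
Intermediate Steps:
N(o, u) = -261 + u (N(o, u) = u - 261 = -261 + u)
1/(S(-179) + ((20670 - 1*167046) + N(O(-18), 55))) = 1/(-179 + ((20670 - 1*167046) + (-261 + 55))) = 1/(-179 + ((20670 - 167046) - 206)) = 1/(-179 + (-146376 - 206)) = 1/(-179 - 146582) = 1/(-146761) = -1/146761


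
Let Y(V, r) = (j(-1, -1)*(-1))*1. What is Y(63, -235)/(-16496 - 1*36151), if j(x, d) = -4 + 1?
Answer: -1/17549 ≈ -5.6983e-5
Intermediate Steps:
j(x, d) = -3
Y(V, r) = 3 (Y(V, r) = -3*(-1)*1 = 3*1 = 3)
Y(63, -235)/(-16496 - 1*36151) = 3/(-16496 - 1*36151) = 3/(-16496 - 36151) = 3/(-52647) = 3*(-1/52647) = -1/17549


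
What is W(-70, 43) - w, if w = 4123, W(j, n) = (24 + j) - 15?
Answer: -4184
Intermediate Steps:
W(j, n) = 9 + j
W(-70, 43) - w = (9 - 70) - 1*4123 = -61 - 4123 = -4184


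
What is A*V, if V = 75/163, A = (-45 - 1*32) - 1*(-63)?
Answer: -1050/163 ≈ -6.4417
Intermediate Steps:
A = -14 (A = (-45 - 32) + 63 = -77 + 63 = -14)
V = 75/163 (V = 75*(1/163) = 75/163 ≈ 0.46012)
A*V = -14*75/163 = -1050/163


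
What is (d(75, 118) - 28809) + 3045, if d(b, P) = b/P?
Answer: -3040077/118 ≈ -25763.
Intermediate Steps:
(d(75, 118) - 28809) + 3045 = (75/118 - 28809) + 3045 = -3399387/118 + 3045 = -3040077/118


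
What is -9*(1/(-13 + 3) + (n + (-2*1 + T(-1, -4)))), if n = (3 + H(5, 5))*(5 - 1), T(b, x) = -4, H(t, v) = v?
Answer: -2331/10 ≈ -233.10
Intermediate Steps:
n = 32 (n = (3 + 5)*(5 - 1) = 8*4 = 32)
-9*(1/(-13 + 3) + (n + (-2*1 + T(-1, -4)))) = -9*(1/(-13 + 3) + (32 + (-2*1 - 4))) = -9*(1/(-10) + (32 + (-2 - 4))) = -9*(-1/10 + (32 - 6)) = -9*(-1/10 + 26) = -9*259/10 = -2331/10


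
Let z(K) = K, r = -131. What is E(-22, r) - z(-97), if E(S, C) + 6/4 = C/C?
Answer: 193/2 ≈ 96.500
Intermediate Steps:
E(S, C) = -½ (E(S, C) = -3/2 + C/C = -3/2 + 1 = -½)
E(-22, r) - z(-97) = -½ - 1*(-97) = -½ + 97 = 193/2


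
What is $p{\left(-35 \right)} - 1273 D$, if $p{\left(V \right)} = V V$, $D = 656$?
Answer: $-833863$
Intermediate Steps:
$p{\left(V \right)} = V^{2}$
$p{\left(-35 \right)} - 1273 D = \left(-35\right)^{2} - 835088 = 1225 - 835088 = -833863$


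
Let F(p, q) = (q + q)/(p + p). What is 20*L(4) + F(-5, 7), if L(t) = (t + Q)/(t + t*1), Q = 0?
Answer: 43/5 ≈ 8.6000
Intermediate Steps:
L(t) = 1/2 (L(t) = (t + 0)/(t + t*1) = t/(t + t) = t/((2*t)) = t*(1/(2*t)) = 1/2)
F(p, q) = q/p (F(p, q) = (2*q)/((2*p)) = (2*q)*(1/(2*p)) = q/p)
20*L(4) + F(-5, 7) = 20*(1/2) + 7/(-5) = 10 + 7*(-1/5) = 10 - 7/5 = 43/5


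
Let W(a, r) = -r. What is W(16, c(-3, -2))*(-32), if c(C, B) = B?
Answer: -64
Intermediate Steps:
W(16, c(-3, -2))*(-32) = -1*(-2)*(-32) = 2*(-32) = -64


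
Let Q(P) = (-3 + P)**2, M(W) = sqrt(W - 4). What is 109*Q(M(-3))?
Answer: 218 - 654*I*sqrt(7) ≈ 218.0 - 1730.3*I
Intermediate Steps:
M(W) = sqrt(-4 + W)
109*Q(M(-3)) = 109*(-3 + sqrt(-4 - 3))**2 = 109*(-3 + sqrt(-7))**2 = 109*(-3 + I*sqrt(7))**2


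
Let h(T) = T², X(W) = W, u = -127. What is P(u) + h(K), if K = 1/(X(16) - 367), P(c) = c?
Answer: -15646526/123201 ≈ -127.00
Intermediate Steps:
K = -1/351 (K = 1/(16 - 367) = 1/(-351) = -1/351 ≈ -0.0028490)
P(u) + h(K) = -127 + (-1/351)² = -127 + 1/123201 = -15646526/123201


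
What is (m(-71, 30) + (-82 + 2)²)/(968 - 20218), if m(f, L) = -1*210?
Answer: -619/1925 ≈ -0.32156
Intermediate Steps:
m(f, L) = -210
(m(-71, 30) + (-82 + 2)²)/(968 - 20218) = (-210 + (-82 + 2)²)/(968 - 20218) = (-210 + (-80)²)/(-19250) = (-210 + 6400)*(-1/19250) = 6190*(-1/19250) = -619/1925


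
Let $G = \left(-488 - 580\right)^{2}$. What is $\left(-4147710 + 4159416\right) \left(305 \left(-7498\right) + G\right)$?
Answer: $-13418189796$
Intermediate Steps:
$G = 1140624$ ($G = \left(-1068\right)^{2} = 1140624$)
$\left(-4147710 + 4159416\right) \left(305 \left(-7498\right) + G\right) = \left(-4147710 + 4159416\right) \left(305 \left(-7498\right) + 1140624\right) = 11706 \left(-2286890 + 1140624\right) = 11706 \left(-1146266\right) = -13418189796$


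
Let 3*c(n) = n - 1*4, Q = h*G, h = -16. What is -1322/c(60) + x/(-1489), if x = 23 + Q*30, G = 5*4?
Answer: -2684531/41692 ≈ -64.390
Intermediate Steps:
G = 20
Q = -320 (Q = -16*20 = -320)
c(n) = -4/3 + n/3 (c(n) = (n - 1*4)/3 = (n - 4)/3 = (-4 + n)/3 = -4/3 + n/3)
x = -9577 (x = 23 - 320*30 = 23 - 9600 = -9577)
-1322/c(60) + x/(-1489) = -1322/(-4/3 + (1/3)*60) - 9577/(-1489) = -1322/(-4/3 + 20) - 9577*(-1/1489) = -1322/56/3 + 9577/1489 = -1322*3/56 + 9577/1489 = -1983/28 + 9577/1489 = -2684531/41692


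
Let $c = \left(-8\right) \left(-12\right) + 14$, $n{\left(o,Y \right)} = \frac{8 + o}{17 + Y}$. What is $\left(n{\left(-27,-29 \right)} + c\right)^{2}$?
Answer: $\frac{1792921}{144} \approx 12451.0$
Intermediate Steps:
$n{\left(o,Y \right)} = \frac{8 + o}{17 + Y}$
$c = 110$ ($c = 96 + 14 = 110$)
$\left(n{\left(-27,-29 \right)} + c\right)^{2} = \left(\frac{8 - 27}{17 - 29} + 110\right)^{2} = \left(\frac{1}{-12} \left(-19\right) + 110\right)^{2} = \left(\left(- \frac{1}{12}\right) \left(-19\right) + 110\right)^{2} = \left(\frac{19}{12} + 110\right)^{2} = \left(\frac{1339}{12}\right)^{2} = \frac{1792921}{144}$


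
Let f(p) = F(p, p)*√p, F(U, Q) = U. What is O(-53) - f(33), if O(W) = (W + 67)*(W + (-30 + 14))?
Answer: -966 - 33*√33 ≈ -1155.6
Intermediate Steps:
O(W) = (-16 + W)*(67 + W) (O(W) = (67 + W)*(W - 16) = (67 + W)*(-16 + W) = (-16 + W)*(67 + W))
f(p) = p^(3/2) (f(p) = p*√p = p^(3/2))
O(-53) - f(33) = (-1072 + (-53)² + 51*(-53)) - 33^(3/2) = (-1072 + 2809 - 2703) - 33*√33 = -966 - 33*√33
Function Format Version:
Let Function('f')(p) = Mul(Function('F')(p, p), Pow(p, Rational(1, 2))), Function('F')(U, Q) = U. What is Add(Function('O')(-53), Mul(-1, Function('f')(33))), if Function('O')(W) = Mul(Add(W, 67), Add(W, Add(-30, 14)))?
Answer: Add(-966, Mul(-33, Pow(33, Rational(1, 2)))) ≈ -1155.6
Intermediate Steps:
Function('O')(W) = Mul(Add(-16, W), Add(67, W)) (Function('O')(W) = Mul(Add(67, W), Add(W, -16)) = Mul(Add(67, W), Add(-16, W)) = Mul(Add(-16, W), Add(67, W)))
Function('f')(p) = Pow(p, Rational(3, 2)) (Function('f')(p) = Mul(p, Pow(p, Rational(1, 2))) = Pow(p, Rational(3, 2)))
Add(Function('O')(-53), Mul(-1, Function('f')(33))) = Add(Add(-1072, Pow(-53, 2), Mul(51, -53)), Mul(-1, Pow(33, Rational(3, 2)))) = Add(Add(-1072, 2809, -2703), Mul(-1, Mul(33, Pow(33, Rational(1, 2))))) = Add(-966, Mul(-33, Pow(33, Rational(1, 2))))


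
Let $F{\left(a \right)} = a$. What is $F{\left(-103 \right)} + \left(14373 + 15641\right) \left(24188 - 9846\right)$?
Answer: $430460685$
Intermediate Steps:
$F{\left(-103 \right)} + \left(14373 + 15641\right) \left(24188 - 9846\right) = -103 + \left(14373 + 15641\right) \left(24188 - 9846\right) = -103 + 30014 \cdot 14342 = -103 + 430460788 = 430460685$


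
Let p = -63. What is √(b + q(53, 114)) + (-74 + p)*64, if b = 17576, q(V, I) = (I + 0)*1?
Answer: -8768 + √17690 ≈ -8635.0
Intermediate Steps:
q(V, I) = I (q(V, I) = I*1 = I)
√(b + q(53, 114)) + (-74 + p)*64 = √(17576 + 114) + (-74 - 63)*64 = √17690 - 137*64 = √17690 - 8768 = -8768 + √17690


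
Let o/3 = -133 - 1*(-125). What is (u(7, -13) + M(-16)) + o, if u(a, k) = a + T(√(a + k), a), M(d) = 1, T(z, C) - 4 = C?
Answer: -5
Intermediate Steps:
T(z, C) = 4 + C
u(a, k) = 4 + 2*a (u(a, k) = a + (4 + a) = 4 + 2*a)
o = -24 (o = 3*(-133 - 1*(-125)) = 3*(-133 + 125) = 3*(-8) = -24)
(u(7, -13) + M(-16)) + o = ((4 + 2*7) + 1) - 24 = ((4 + 14) + 1) - 24 = (18 + 1) - 24 = 19 - 24 = -5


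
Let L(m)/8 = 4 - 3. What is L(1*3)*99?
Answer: 792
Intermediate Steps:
L(m) = 8 (L(m) = 8*(4 - 3) = 8*1 = 8)
L(1*3)*99 = 8*99 = 792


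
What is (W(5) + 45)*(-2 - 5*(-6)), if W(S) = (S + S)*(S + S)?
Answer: 4060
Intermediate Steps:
W(S) = 4*S² (W(S) = (2*S)*(2*S) = 4*S²)
(W(5) + 45)*(-2 - 5*(-6)) = (4*5² + 45)*(-2 - 5*(-6)) = (4*25 + 45)*(-2 + 30) = (100 + 45)*28 = 145*28 = 4060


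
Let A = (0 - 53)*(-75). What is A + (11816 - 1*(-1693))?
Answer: 17484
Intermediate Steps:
A = 3975 (A = -53*(-75) = 3975)
A + (11816 - 1*(-1693)) = 3975 + (11816 - 1*(-1693)) = 3975 + (11816 + 1693) = 3975 + 13509 = 17484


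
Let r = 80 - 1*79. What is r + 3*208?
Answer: 625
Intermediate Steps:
r = 1 (r = 80 - 79 = 1)
r + 3*208 = 1 + 3*208 = 1 + 624 = 625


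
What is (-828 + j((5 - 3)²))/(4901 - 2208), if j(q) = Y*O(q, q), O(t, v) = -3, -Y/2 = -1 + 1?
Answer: -828/2693 ≈ -0.30746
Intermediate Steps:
Y = 0 (Y = -2*(-1 + 1) = -2*0 = 0)
j(q) = 0 (j(q) = 0*(-3) = 0)
(-828 + j((5 - 3)²))/(4901 - 2208) = (-828 + 0)/(4901 - 2208) = -828/2693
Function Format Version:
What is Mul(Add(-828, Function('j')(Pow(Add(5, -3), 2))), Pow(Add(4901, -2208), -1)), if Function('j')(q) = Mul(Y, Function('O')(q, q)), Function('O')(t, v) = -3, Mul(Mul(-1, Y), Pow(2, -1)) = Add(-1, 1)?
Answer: Rational(-828, 2693) ≈ -0.30746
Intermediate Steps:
Y = 0 (Y = Mul(-2, Add(-1, 1)) = Mul(-2, 0) = 0)
Function('j')(q) = 0 (Function('j')(q) = Mul(0, -3) = 0)
Mul(Add(-828, Function('j')(Pow(Add(5, -3), 2))), Pow(Add(4901, -2208), -1)) = Mul(Add(-828, 0), Pow(Add(4901, -2208), -1)) = Mul(-828, Pow(2693, -1)) = Mul(-828, Rational(1, 2693)) = Rational(-828, 2693)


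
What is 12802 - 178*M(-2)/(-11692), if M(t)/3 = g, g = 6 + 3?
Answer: 74842895/5846 ≈ 12802.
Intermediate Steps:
g = 9
M(t) = 27 (M(t) = 3*9 = 27)
12802 - 178*M(-2)/(-11692) = 12802 - 178*27/(-11692) = 12802 - 4806*(-1/11692) = 12802 + 2403/5846 = 74842895/5846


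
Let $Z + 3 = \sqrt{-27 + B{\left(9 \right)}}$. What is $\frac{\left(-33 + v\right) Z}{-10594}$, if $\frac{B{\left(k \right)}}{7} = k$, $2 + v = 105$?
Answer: $- \frac{105}{5297} \approx -0.019823$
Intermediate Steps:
$v = 103$ ($v = -2 + 105 = 103$)
$B{\left(k \right)} = 7 k$
$Z = 3$ ($Z = -3 + \sqrt{-27 + 7 \cdot 9} = -3 + \sqrt{-27 + 63} = -3 + \sqrt{36} = -3 + 6 = 3$)
$\frac{\left(-33 + v\right) Z}{-10594} = \frac{\left(-33 + 103\right) 3}{-10594} = 70 \cdot 3 \left(- \frac{1}{10594}\right) = 210 \left(- \frac{1}{10594}\right) = - \frac{105}{5297}$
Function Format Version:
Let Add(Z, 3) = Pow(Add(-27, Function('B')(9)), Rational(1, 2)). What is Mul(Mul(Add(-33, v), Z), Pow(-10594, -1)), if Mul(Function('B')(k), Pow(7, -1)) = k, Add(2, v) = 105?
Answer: Rational(-105, 5297) ≈ -0.019823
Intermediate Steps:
v = 103 (v = Add(-2, 105) = 103)
Function('B')(k) = Mul(7, k)
Z = 3 (Z = Add(-3, Pow(Add(-27, Mul(7, 9)), Rational(1, 2))) = Add(-3, Pow(Add(-27, 63), Rational(1, 2))) = Add(-3, Pow(36, Rational(1, 2))) = Add(-3, 6) = 3)
Mul(Mul(Add(-33, v), Z), Pow(-10594, -1)) = Mul(Mul(Add(-33, 103), 3), Pow(-10594, -1)) = Mul(Mul(70, 3), Rational(-1, 10594)) = Mul(210, Rational(-1, 10594)) = Rational(-105, 5297)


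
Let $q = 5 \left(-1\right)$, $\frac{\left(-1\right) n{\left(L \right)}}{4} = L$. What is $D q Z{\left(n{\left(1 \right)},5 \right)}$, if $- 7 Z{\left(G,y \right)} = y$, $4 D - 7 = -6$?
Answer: $\frac{25}{28} \approx 0.89286$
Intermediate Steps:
$D = \frac{1}{4}$ ($D = \frac{7}{4} + \frac{1}{4} \left(-6\right) = \frac{7}{4} - \frac{3}{2} = \frac{1}{4} \approx 0.25$)
$n{\left(L \right)} = - 4 L$
$Z{\left(G,y \right)} = - \frac{y}{7}$
$q = -5$
$D q Z{\left(n{\left(1 \right)},5 \right)} = \frac{1}{4} \left(-5\right) \left(\left(- \frac{1}{7}\right) 5\right) = \left(- \frac{5}{4}\right) \left(- \frac{5}{7}\right) = \frac{25}{28}$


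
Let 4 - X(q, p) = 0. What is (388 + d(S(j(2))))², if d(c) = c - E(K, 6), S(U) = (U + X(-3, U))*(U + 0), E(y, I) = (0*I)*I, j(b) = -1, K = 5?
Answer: 148225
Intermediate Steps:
X(q, p) = 4 (X(q, p) = 4 - 1*0 = 4 + 0 = 4)
E(y, I) = 0 (E(y, I) = 0*I = 0)
S(U) = U*(4 + U) (S(U) = (U + 4)*(U + 0) = (4 + U)*U = U*(4 + U))
d(c) = c (d(c) = c - 1*0 = c + 0 = c)
(388 + d(S(j(2))))² = (388 - (4 - 1))² = (388 - 1*3)² = (388 - 3)² = 385² = 148225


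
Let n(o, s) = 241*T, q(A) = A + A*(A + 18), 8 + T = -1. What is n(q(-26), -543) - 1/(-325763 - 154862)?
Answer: -1042475624/480625 ≈ -2169.0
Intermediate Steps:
T = -9 (T = -8 - 1 = -9)
q(A) = A + A*(18 + A)
n(o, s) = -2169 (n(o, s) = 241*(-9) = -2169)
n(q(-26), -543) - 1/(-325763 - 154862) = -2169 - 1/(-325763 - 154862) = -2169 - 1/(-480625) = -2169 - 1*(-1/480625) = -2169 + 1/480625 = -1042475624/480625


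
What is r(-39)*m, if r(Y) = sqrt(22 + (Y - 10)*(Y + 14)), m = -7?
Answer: -7*sqrt(1247) ≈ -247.19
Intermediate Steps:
r(Y) = sqrt(22 + (-10 + Y)*(14 + Y))
r(-39)*m = sqrt(-118 + (-39)**2 + 4*(-39))*(-7) = sqrt(-118 + 1521 - 156)*(-7) = sqrt(1247)*(-7) = -7*sqrt(1247)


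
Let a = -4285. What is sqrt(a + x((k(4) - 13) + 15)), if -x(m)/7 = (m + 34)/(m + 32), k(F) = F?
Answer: I*sqrt(1549545)/19 ≈ 65.516*I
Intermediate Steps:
x(m) = -7*(34 + m)/(32 + m) (x(m) = -7*(m + 34)/(m + 32) = -7*(34 + m)/(32 + m))
sqrt(a + x((k(4) - 13) + 15)) = sqrt(-4285 + 7*(-34 - ((4 - 13) + 15))/(32 + ((4 - 13) + 15))) = sqrt(-4285 + 7*(-34 - (-9 + 15))/(32 + (-9 + 15))) = sqrt(-4285 + 7*(-34 - 1*6)/(32 + 6)) = sqrt(-4285 + 7*(-34 - 6)/38) = sqrt(-4285 + 7*(1/38)*(-40)) = sqrt(-4285 - 140/19) = sqrt(-81555/19) = I*sqrt(1549545)/19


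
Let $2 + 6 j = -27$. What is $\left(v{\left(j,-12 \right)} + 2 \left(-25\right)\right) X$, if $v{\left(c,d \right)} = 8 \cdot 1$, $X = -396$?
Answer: $16632$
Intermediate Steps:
$j = - \frac{29}{6}$ ($j = - \frac{1}{3} + \frac{1}{6} \left(-27\right) = - \frac{1}{3} - \frac{9}{2} = - \frac{29}{6} \approx -4.8333$)
$v{\left(c,d \right)} = 8$
$\left(v{\left(j,-12 \right)} + 2 \left(-25\right)\right) X = \left(8 + 2 \left(-25\right)\right) \left(-396\right) = \left(8 - 50\right) \left(-396\right) = \left(-42\right) \left(-396\right) = 16632$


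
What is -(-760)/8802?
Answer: 380/4401 ≈ 0.086344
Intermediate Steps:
-(-760)/8802 = -1*(-380/4401) = 380/4401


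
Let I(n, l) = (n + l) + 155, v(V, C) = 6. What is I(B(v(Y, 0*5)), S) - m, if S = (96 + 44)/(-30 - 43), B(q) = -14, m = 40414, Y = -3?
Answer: -2940069/73 ≈ -40275.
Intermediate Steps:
S = -140/73 (S = 140/(-73) = 140*(-1/73) = -140/73 ≈ -1.9178)
I(n, l) = 155 + l + n (I(n, l) = (l + n) + 155 = 155 + l + n)
I(B(v(Y, 0*5)), S) - m = (155 - 140/73 - 14) - 1*40414 = 10153/73 - 40414 = -2940069/73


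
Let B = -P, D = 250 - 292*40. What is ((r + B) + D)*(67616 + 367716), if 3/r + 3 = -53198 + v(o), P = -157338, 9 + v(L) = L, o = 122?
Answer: 281005496412511/4424 ≈ 6.3518e+10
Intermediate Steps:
v(L) = -9 + L
r = -1/17696 (r = 3/(-3 + (-53198 + (-9 + 122))) = 3/(-3 + (-53198 + 113)) = 3/(-3 - 53085) = 3/(-53088) = 3*(-1/53088) = -1/17696 ≈ -5.6510e-5)
D = -11430 (D = 250 - 11680 = -11430)
B = 157338 (B = -1*(-157338) = 157338)
((r + B) + D)*(67616 + 367716) = ((-1/17696 + 157338) - 11430)*(67616 + 367716) = (2784253247/17696 - 11430)*435332 = (2581987967/17696)*435332 = 281005496412511/4424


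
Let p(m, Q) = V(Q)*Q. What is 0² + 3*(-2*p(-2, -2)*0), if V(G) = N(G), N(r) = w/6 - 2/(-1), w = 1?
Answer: 0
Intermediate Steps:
N(r) = 13/6 (N(r) = 1/6 - 2/(-1) = 1*(⅙) - 2*(-1) = ⅙ + 2 = 13/6)
V(G) = 13/6
p(m, Q) = 13*Q/6
0² + 3*(-2*p(-2, -2)*0) = 0² + 3*(-13*(-2)/3*0) = 0 + 3*(-2*(-13/3)*0) = 0 + 3*((26/3)*0) = 0 + 3*0 = 0 + 0 = 0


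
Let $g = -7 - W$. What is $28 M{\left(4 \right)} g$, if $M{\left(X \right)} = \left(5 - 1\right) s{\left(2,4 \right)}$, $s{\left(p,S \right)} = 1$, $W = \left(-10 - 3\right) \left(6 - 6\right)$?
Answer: $-784$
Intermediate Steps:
$W = 0$ ($W = \left(-13\right) 0 = 0$)
$g = -7$ ($g = -7 - 0 = -7 + 0 = -7$)
$M{\left(X \right)} = 4$ ($M{\left(X \right)} = \left(5 - 1\right) 1 = 4 \cdot 1 = 4$)
$28 M{\left(4 \right)} g = 28 \cdot 4 \left(-7\right) = 112 \left(-7\right) = -784$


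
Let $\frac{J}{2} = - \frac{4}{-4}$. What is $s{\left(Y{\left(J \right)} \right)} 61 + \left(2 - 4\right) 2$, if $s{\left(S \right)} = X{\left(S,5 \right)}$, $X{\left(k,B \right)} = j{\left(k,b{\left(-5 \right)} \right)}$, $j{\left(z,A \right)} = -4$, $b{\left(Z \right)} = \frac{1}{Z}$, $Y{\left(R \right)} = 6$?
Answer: $-248$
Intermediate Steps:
$J = 2$ ($J = 2 \left(- \frac{4}{-4}\right) = 2 \left(\left(-4\right) \left(- \frac{1}{4}\right)\right) = 2 \cdot 1 = 2$)
$X{\left(k,B \right)} = -4$
$s{\left(S \right)} = -4$
$s{\left(Y{\left(J \right)} \right)} 61 + \left(2 - 4\right) 2 = \left(-4\right) 61 + \left(2 - 4\right) 2 = -244 - 4 = -248$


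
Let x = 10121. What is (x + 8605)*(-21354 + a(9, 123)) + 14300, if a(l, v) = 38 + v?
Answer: -396845818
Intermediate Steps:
(x + 8605)*(-21354 + a(9, 123)) + 14300 = (10121 + 8605)*(-21354 + (38 + 123)) + 14300 = 18726*(-21354 + 161) + 14300 = 18726*(-21193) + 14300 = -396860118 + 14300 = -396845818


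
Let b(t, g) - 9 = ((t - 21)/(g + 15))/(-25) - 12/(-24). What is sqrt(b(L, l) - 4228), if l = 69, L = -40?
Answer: I*sqrt(186034569)/210 ≈ 64.95*I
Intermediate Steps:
b(t, g) = 19/2 - (-21 + t)/(25*(15 + g)) (b(t, g) = 9 + (((t - 21)/(g + 15))/(-25) - 12/(-24)) = 9 + (((-21 + t)/(15 + g))*(-1/25) - 12*(-1/24)) = 9 + (((-21 + t)/(15 + g))*(-1/25) + 1/2) = 9 + (-(-21 + t)/(25*(15 + g)) + 1/2) = 9 + (1/2 - (-21 + t)/(25*(15 + g))) = 19/2 - (-21 + t)/(25*(15 + g)))
sqrt(b(L, l) - 4228) = sqrt((7167 - 2*(-40) + 475*69)/(50*(15 + 69)) - 4228) = sqrt((1/50)*(7167 + 80 + 32775)/84 - 4228) = sqrt((1/50)*(1/84)*40022 - 4228) = sqrt(20011/2100 - 4228) = sqrt(-8858789/2100) = I*sqrt(186034569)/210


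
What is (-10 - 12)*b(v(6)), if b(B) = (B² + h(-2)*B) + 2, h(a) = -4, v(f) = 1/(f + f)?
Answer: -2651/72 ≈ -36.819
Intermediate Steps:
v(f) = 1/(2*f)
b(B) = 2 + B² - 4*B (b(B) = (B² - 4*B) + 2 = 2 + B² - 4*B)
(-10 - 12)*b(v(6)) = (-10 - 12)*(2 + ((½)/6)² - 2/6) = -22*(2 + ((½)*(⅙))² - 2/6) = -22*(2 + (1/12)² - 4*1/12) = -22*(2 + 1/144 - ⅓) = -22*241/144 = -2651/72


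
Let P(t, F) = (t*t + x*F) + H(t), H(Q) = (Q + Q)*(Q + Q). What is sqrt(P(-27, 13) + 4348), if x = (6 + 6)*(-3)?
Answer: 5*sqrt(301) ≈ 86.747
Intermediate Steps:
H(Q) = 4*Q**2 (H(Q) = (2*Q)*(2*Q) = 4*Q**2)
x = -36 (x = 12*(-3) = -36)
P(t, F) = -36*F + 5*t**2 (P(t, F) = (t*t - 36*F) + 4*t**2 = (t**2 - 36*F) + 4*t**2 = -36*F + 5*t**2)
sqrt(P(-27, 13) + 4348) = sqrt((-36*13 + 5*(-27)**2) + 4348) = sqrt((-468 + 5*729) + 4348) = sqrt((-468 + 3645) + 4348) = sqrt(3177 + 4348) = sqrt(7525) = 5*sqrt(301)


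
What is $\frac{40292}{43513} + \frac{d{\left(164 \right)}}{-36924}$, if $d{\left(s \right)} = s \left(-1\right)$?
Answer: $\frac{373719485}{401668503} \approx 0.93042$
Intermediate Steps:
$d{\left(s \right)} = - s$
$\frac{40292}{43513} + \frac{d{\left(164 \right)}}{-36924} = \frac{40292}{43513} + \frac{\left(-1\right) 164}{-36924} = 40292 \cdot \frac{1}{43513} - - \frac{41}{9231} = \frac{40292}{43513} + \frac{41}{9231} = \frac{373719485}{401668503}$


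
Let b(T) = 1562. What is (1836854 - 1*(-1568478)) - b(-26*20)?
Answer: 3403770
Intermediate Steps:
(1836854 - 1*(-1568478)) - b(-26*20) = (1836854 - 1*(-1568478)) - 1*1562 = (1836854 + 1568478) - 1562 = 3405332 - 1562 = 3403770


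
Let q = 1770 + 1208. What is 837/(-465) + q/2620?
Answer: -869/1310 ≈ -0.66336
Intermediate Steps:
q = 2978
837/(-465) + q/2620 = 837/(-465) + 2978/2620 = 837*(-1/465) + 2978*(1/2620) = -9/5 + 1489/1310 = -869/1310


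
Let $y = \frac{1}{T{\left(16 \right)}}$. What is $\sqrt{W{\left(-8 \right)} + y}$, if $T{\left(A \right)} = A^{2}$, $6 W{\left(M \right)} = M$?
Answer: $\frac{i \sqrt{3063}}{48} \approx 1.153 i$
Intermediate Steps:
$W{\left(M \right)} = \frac{M}{6}$
$y = \frac{1}{256}$ ($y = \frac{1}{16^{2}} = \frac{1}{256} \approx 0.0039063$)
$\sqrt{W{\left(-8 \right)} + y} = \sqrt{\frac{1}{6} \left(-8\right) + \frac{1}{256}} = \sqrt{- \frac{4}{3} + \frac{1}{256}} = \sqrt{- \frac{1021}{768}} = \frac{i \sqrt{3063}}{48}$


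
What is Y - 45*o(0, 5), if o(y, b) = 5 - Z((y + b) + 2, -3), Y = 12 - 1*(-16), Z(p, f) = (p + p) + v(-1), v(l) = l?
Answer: 388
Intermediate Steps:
Z(p, f) = -1 + 2*p (Z(p, f) = (p + p) - 1 = 2*p - 1 = -1 + 2*p)
Y = 28 (Y = 12 + 16 = 28)
o(y, b) = 2 - 2*b - 2*y (o(y, b) = 5 - (-1 + 2*((y + b) + 2)) = 5 - (-1 + 2*((b + y) + 2)) = 5 - (-1 + 2*(2 + b + y)) = 5 - (-1 + (4 + 2*b + 2*y)) = 5 - (3 + 2*b + 2*y) = 5 + (-3 - 2*b - 2*y) = 2 - 2*b - 2*y)
Y - 45*o(0, 5) = 28 - 45*(2 - 2*5 - 2*0) = 28 - 45*(2 - 10 + 0) = 28 - 45*(-8) = 28 + 360 = 388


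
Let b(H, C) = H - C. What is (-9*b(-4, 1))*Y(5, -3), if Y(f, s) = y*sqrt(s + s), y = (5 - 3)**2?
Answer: 180*I*sqrt(6) ≈ 440.91*I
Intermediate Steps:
y = 4 (y = 2**2 = 4)
Y(f, s) = 4*sqrt(2)*sqrt(s) (Y(f, s) = 4*sqrt(s + s) = 4*sqrt(2*s) = 4*(sqrt(2)*sqrt(s)) = 4*sqrt(2)*sqrt(s))
(-9*b(-4, 1))*Y(5, -3) = (-9*(-4 - 1*1))*(4*sqrt(2)*sqrt(-3)) = (-9*(-4 - 1))*(4*sqrt(2)*(I*sqrt(3))) = (-9*(-5))*(4*I*sqrt(6)) = 45*(4*I*sqrt(6)) = 180*I*sqrt(6)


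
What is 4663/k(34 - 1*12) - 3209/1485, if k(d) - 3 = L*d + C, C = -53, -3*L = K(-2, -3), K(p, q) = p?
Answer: -21113819/157410 ≈ -134.13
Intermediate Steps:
L = ⅔ (L = -⅓*(-2) = ⅔ ≈ 0.66667)
k(d) = -50 + 2*d/3 (k(d) = 3 + (2*d/3 - 53) = 3 + (-53 + 2*d/3) = -50 + 2*d/3)
4663/k(34 - 1*12) - 3209/1485 = 4663/(-50 + 2*(34 - 1*12)/3) - 3209/1485 = 4663/(-50 + 2*(34 - 12)/3) - 3209*1/1485 = 4663/(-50 + (⅔)*22) - 3209/1485 = 4663/(-50 + 44/3) - 3209/1485 = 4663/(-106/3) - 3209/1485 = 4663*(-3/106) - 3209/1485 = -13989/106 - 3209/1485 = -21113819/157410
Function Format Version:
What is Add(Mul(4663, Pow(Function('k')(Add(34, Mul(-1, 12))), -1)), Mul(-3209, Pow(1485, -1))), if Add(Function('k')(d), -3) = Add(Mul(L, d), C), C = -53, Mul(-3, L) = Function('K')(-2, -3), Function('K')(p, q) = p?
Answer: Rational(-21113819, 157410) ≈ -134.13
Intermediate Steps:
L = Rational(2, 3) (L = Mul(Rational(-1, 3), -2) = Rational(2, 3) ≈ 0.66667)
Function('k')(d) = Add(-50, Mul(Rational(2, 3), d)) (Function('k')(d) = Add(3, Add(Mul(Rational(2, 3), d), -53)) = Add(3, Add(-53, Mul(Rational(2, 3), d))) = Add(-50, Mul(Rational(2, 3), d)))
Add(Mul(4663, Pow(Function('k')(Add(34, Mul(-1, 12))), -1)), Mul(-3209, Pow(1485, -1))) = Add(Mul(4663, Pow(Add(-50, Mul(Rational(2, 3), Add(34, Mul(-1, 12)))), -1)), Mul(-3209, Pow(1485, -1))) = Add(Mul(4663, Pow(Add(-50, Mul(Rational(2, 3), Add(34, -12))), -1)), Mul(-3209, Rational(1, 1485))) = Add(Mul(4663, Pow(Add(-50, Mul(Rational(2, 3), 22)), -1)), Rational(-3209, 1485)) = Add(Mul(4663, Pow(Add(-50, Rational(44, 3)), -1)), Rational(-3209, 1485)) = Add(Mul(4663, Pow(Rational(-106, 3), -1)), Rational(-3209, 1485)) = Add(Mul(4663, Rational(-3, 106)), Rational(-3209, 1485)) = Add(Rational(-13989, 106), Rational(-3209, 1485)) = Rational(-21113819, 157410)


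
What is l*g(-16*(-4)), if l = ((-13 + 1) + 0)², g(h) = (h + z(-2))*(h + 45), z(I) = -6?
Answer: 910368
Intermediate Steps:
g(h) = (-6 + h)*(45 + h) (g(h) = (h - 6)*(h + 45) = (-6 + h)*(45 + h))
l = 144 (l = (-12 + 0)² = (-12)² = 144)
l*g(-16*(-4)) = 144*(-270 + (-16*(-4))² + 39*(-16*(-4))) = 144*(-270 + 64² + 39*64) = 144*(-270 + 4096 + 2496) = 144*6322 = 910368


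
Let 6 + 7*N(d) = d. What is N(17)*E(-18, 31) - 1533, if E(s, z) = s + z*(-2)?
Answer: -11611/7 ≈ -1658.7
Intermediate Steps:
N(d) = -6/7 + d/7
E(s, z) = s - 2*z
N(17)*E(-18, 31) - 1533 = (-6/7 + (⅐)*17)*(-18 - 2*31) - 1533 = (-6/7 + 17/7)*(-18 - 62) - 1533 = (11/7)*(-80) - 1533 = -880/7 - 1533 = -11611/7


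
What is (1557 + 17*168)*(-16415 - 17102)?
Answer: -147910521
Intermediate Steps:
(1557 + 17*168)*(-16415 - 17102) = (1557 + 2856)*(-33517) = 4413*(-33517) = -147910521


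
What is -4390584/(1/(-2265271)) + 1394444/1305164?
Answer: 3245245456313417435/326291 ≈ 9.9459e+12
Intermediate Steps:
-4390584/(1/(-2265271)) + 1394444/1305164 = -4390584/(-1/2265271) + 1394444*(1/1305164) = -4390584*(-2265271) + 348611/326291 = 9945862608264 + 348611/326291 = 3245245456313417435/326291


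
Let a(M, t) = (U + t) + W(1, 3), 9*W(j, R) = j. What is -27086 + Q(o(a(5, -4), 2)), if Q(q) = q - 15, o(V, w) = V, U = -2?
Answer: -243962/9 ≈ -27107.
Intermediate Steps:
W(j, R) = j/9
a(M, t) = -17/9 + t (a(M, t) = (-2 + t) + (⅑)*1 = (-2 + t) + ⅑ = -17/9 + t)
Q(q) = -15 + q
-27086 + Q(o(a(5, -4), 2)) = -27086 + (-15 + (-17/9 - 4)) = -27086 + (-15 - 53/9) = -27086 - 188/9 = -243962/9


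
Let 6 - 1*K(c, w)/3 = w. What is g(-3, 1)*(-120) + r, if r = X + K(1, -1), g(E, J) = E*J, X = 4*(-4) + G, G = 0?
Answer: 365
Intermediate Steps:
K(c, w) = 18 - 3*w
X = -16 (X = 4*(-4) + 0 = -16 + 0 = -16)
r = 5 (r = -16 + (18 - 3*(-1)) = -16 + (18 + 3) = -16 + 21 = 5)
g(-3, 1)*(-120) + r = -3*1*(-120) + 5 = -3*(-120) + 5 = 360 + 5 = 365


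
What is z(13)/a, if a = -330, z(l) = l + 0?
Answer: -13/330 ≈ -0.039394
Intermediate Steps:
z(l) = l
z(13)/a = 13/(-330) = 13*(-1/330) = -13/330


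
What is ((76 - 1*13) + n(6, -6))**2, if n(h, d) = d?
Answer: 3249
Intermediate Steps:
((76 - 1*13) + n(6, -6))**2 = ((76 - 1*13) - 6)**2 = ((76 - 13) - 6)**2 = (63 - 6)**2 = 57**2 = 3249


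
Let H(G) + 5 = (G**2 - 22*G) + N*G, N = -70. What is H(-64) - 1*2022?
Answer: 7957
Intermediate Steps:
H(G) = -5 + G**2 - 92*G (H(G) = -5 + ((G**2 - 22*G) - 70*G) = -5 + (G**2 - 92*G) = -5 + G**2 - 92*G)
H(-64) - 1*2022 = (-5 + (-64)**2 - 92*(-64)) - 1*2022 = (-5 + 4096 + 5888) - 2022 = 9979 - 2022 = 7957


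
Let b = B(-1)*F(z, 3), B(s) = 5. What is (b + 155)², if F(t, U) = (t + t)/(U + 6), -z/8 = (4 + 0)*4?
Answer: 13225/81 ≈ 163.27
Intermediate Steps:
z = -128 (z = -8*(4 + 0)*4 = -32*4 = -8*16 = -128)
F(t, U) = 2*t/(6 + U) (F(t, U) = (2*t)/(6 + U) = 2*t/(6 + U))
b = -1280/9 (b = 5*(2*(-128)/(6 + 3)) = 5*(2*(-128)/9) = 5*(2*(-128)*(⅑)) = 5*(-256/9) = -1280/9 ≈ -142.22)
(b + 155)² = (-1280/9 + 155)² = (115/9)² = 13225/81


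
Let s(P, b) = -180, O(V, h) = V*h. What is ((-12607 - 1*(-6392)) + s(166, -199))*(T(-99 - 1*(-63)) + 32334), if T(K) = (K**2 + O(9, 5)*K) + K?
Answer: -204473730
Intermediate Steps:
T(K) = K**2 + 46*K (T(K) = (K**2 + (9*5)*K) + K = (K**2 + 45*K) + K = K**2 + 46*K)
((-12607 - 1*(-6392)) + s(166, -199))*(T(-99 - 1*(-63)) + 32334) = ((-12607 - 1*(-6392)) - 180)*((-99 - 1*(-63))*(46 + (-99 - 1*(-63))) + 32334) = ((-12607 + 6392) - 180)*((-99 + 63)*(46 + (-99 + 63)) + 32334) = (-6215 - 180)*(-36*(46 - 36) + 32334) = -6395*(-36*10 + 32334) = -6395*(-360 + 32334) = -6395*31974 = -204473730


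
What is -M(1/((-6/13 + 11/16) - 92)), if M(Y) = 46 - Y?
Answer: -878302/19089 ≈ -46.011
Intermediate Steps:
-M(1/((-6/13 + 11/16) - 92)) = -(46 - 1/((-6/13 + 11/16) - 92)) = -(46 - 1/(47/208 - 92)) = -(46 - 1/(-19089/208)) = -(46 - 1*(-208/19089)) = -(46 + 208/19089) = -1*878302/19089 = -878302/19089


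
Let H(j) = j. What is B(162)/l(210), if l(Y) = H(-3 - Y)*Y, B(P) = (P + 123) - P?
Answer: -41/14910 ≈ -0.0027498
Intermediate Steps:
B(P) = 123 (B(P) = (123 + P) - P = 123)
l(Y) = Y*(-3 - Y) (l(Y) = (-3 - Y)*Y = Y*(-3 - Y))
B(162)/l(210) = 123/((-1*210*(3 + 210))) = 123/((-1*210*213)) = 123/(-44730) = 123*(-1/44730) = -41/14910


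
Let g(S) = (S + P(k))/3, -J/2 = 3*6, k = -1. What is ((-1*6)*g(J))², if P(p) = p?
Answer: 5476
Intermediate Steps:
J = -36 (J = -6*6 = -2*18 = -36)
g(S) = -⅓ + S/3 (g(S) = (S - 1)/3 = (-1 + S)*(⅓) = -⅓ + S/3)
((-1*6)*g(J))² = ((-1*6)*(-⅓ + (⅓)*(-36)))² = (-6*(-⅓ - 12))² = (-6*(-37/3))² = 74² = 5476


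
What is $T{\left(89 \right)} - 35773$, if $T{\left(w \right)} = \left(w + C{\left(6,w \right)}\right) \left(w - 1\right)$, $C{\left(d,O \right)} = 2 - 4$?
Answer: $-28117$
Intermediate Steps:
$C{\left(d,O \right)} = -2$
$T{\left(w \right)} = \left(-1 + w\right) \left(-2 + w\right)$ ($T{\left(w \right)} = \left(w - 2\right) \left(w - 1\right) = \left(-2 + w\right) \left(-1 + w\right) = \left(-1 + w\right) \left(-2 + w\right)$)
$T{\left(89 \right)} - 35773 = \left(2 + 89^{2} - 267\right) - 35773 = \left(2 + 7921 - 267\right) - 35773 = 7656 - 35773 = -28117$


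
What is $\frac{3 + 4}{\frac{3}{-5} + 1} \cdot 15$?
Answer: $\frac{525}{2} \approx 262.5$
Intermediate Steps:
$\frac{3 + 4}{\frac{3}{-5} + 1} \cdot 15 = \frac{7}{3 \left(- \frac{1}{5}\right) + 1} \cdot 15 = \frac{7}{- \frac{3}{5} + 1} \cdot 15 = \frac{7}{\frac{2}{5}} \cdot 15 = 7 \cdot \frac{5}{2} \cdot 15 = \frac{35}{2} \cdot 15 = \frac{525}{2}$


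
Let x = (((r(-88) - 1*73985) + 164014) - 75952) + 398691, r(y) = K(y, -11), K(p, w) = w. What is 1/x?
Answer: 1/412757 ≈ 2.4227e-6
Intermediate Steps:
r(y) = -11
x = 412757 (x = (((-11 - 1*73985) + 164014) - 75952) + 398691 = (((-11 - 73985) + 164014) - 75952) + 398691 = ((-73996 + 164014) - 75952) + 398691 = (90018 - 75952) + 398691 = 14066 + 398691 = 412757)
1/x = 1/412757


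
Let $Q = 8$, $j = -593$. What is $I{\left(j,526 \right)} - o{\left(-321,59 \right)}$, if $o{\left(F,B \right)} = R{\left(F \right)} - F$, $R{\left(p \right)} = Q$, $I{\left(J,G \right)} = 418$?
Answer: $89$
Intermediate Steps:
$R{\left(p \right)} = 8$
$o{\left(F,B \right)} = 8 - F$
$I{\left(j,526 \right)} - o{\left(-321,59 \right)} = 418 - \left(8 - -321\right) = 418 - \left(8 + 321\right) = 418 - 329 = 89$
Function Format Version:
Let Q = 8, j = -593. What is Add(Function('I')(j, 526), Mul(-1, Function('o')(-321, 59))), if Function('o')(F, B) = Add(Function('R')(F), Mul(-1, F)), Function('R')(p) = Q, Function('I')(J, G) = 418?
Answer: 89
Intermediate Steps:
Function('R')(p) = 8
Function('o')(F, B) = Add(8, Mul(-1, F))
Add(Function('I')(j, 526), Mul(-1, Function('o')(-321, 59))) = Add(418, Mul(-1, Add(8, Mul(-1, -321)))) = Add(418, Mul(-1, Add(8, 321))) = Add(418, Mul(-1, 329)) = Add(418, -329) = 89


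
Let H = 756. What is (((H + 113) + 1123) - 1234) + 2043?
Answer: 2801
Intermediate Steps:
(((H + 113) + 1123) - 1234) + 2043 = (((756 + 113) + 1123) - 1234) + 2043 = ((869 + 1123) - 1234) + 2043 = (1992 - 1234) + 2043 = 758 + 2043 = 2801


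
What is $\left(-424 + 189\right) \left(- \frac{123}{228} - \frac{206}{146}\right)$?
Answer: $\frac{2542935}{5548} \approx 458.35$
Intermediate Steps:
$\left(-424 + 189\right) \left(- \frac{123}{228} - \frac{206}{146}\right) = - 235 \left(\left(-123\right) \frac{1}{228} - \frac{103}{73}\right) = - 235 \left(- \frac{41}{76} - \frac{103}{73}\right) = \left(-235\right) \left(- \frac{10821}{5548}\right) = \frac{2542935}{5548}$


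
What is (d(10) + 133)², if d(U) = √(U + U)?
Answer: 17709 + 532*√5 ≈ 18899.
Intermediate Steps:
d(U) = √2*√U (d(U) = √(2*U) = √2*√U)
(d(10) + 133)² = (√2*√10 + 133)² = (2*√5 + 133)² = (133 + 2*√5)²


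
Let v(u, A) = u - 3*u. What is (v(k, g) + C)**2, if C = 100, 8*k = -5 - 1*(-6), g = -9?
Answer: 159201/16 ≈ 9950.1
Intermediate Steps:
k = 1/8 (k = (-5 - 1*(-6))/8 = (-5 + 6)/8 = (1/8)*1 = 1/8 ≈ 0.12500)
v(u, A) = -2*u
(v(k, g) + C)**2 = (-2*1/8 + 100)**2 = (-1/4 + 100)**2 = (399/4)**2 = 159201/16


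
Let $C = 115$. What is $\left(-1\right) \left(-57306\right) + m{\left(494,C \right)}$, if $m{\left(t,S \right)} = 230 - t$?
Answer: $57042$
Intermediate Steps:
$\left(-1\right) \left(-57306\right) + m{\left(494,C \right)} = \left(-1\right) \left(-57306\right) + \left(230 - 494\right) = 57306 + \left(230 - 494\right) = 57306 - 264 = 57042$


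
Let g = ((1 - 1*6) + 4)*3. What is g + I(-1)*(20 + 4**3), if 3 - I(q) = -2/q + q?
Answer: 165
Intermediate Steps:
g = -3 (g = ((1 - 6) + 4)*3 = (-5 + 4)*3 = -1*3 = -3)
I(q) = 3 - q + 2/q (I(q) = 3 - (-2/q + q) = 3 - (q - 2/q) = 3 + (-q + 2/q) = 3 - q + 2/q)
g + I(-1)*(20 + 4**3) = -3 + (3 - 1*(-1) + 2/(-1))*(20 + 4**3) = -3 + (3 + 1 + 2*(-1))*(20 + 64) = -3 + (3 + 1 - 2)*84 = -3 + 2*84 = -3 + 168 = 165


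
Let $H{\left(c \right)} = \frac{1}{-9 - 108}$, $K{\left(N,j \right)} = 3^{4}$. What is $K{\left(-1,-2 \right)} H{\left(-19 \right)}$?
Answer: $- \frac{9}{13} \approx -0.69231$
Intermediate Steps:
$K{\left(N,j \right)} = 81$
$H{\left(c \right)} = - \frac{1}{117}$ ($H{\left(c \right)} = \frac{1}{-117} = - \frac{1}{117}$)
$K{\left(-1,-2 \right)} H{\left(-19 \right)} = 81 \left(- \frac{1}{117}\right) = - \frac{9}{13}$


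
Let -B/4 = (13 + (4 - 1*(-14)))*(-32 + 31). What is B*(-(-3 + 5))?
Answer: -248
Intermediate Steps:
B = 124 (B = -4*(13 + (4 - 1*(-14)))*(-32 + 31) = -4*(13 + (4 + 14))*(-1) = -4*(13 + 18)*(-1) = -124*(-1) = -4*(-31) = 124)
B*(-(-3 + 5)) = 124*(-(-3 + 5)) = 124*(-1*2) = 124*(-2) = -248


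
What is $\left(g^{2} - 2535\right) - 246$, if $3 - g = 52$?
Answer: $-380$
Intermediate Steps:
$g = -49$ ($g = 3 - 52 = -49$)
$\left(g^{2} - 2535\right) - 246 = \left(\left(-49\right)^{2} - 2535\right) - 246 = \left(2401 - 2535\right) - 246 = -134 - 246 = -380$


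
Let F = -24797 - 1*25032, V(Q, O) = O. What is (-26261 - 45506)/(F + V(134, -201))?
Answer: 71767/50030 ≈ 1.4345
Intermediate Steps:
F = -49829 (F = -24797 - 25032 = -49829)
(-26261 - 45506)/(F + V(134, -201)) = (-26261 - 45506)/(-49829 - 201) = -71767/(-50030) = -71767*(-1/50030) = 71767/50030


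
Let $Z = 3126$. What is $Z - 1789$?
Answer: $1337$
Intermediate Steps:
$Z - 1789 = 3126 - 1789 = 1337$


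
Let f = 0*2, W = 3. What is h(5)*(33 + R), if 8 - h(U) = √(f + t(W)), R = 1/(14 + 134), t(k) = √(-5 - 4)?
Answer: 9770/37 - 4885*√3*√I/148 ≈ 223.63 - 40.425*I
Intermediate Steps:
t(k) = 3*I (t(k) = √(-9) = 3*I)
f = 0
R = 1/148 ≈ 0.0067568
h(U) = 8 - √3*√I (h(U) = 8 - √(0 + 3*I) = 8 - √(3*I) = 8 - √3*√I)
h(5)*(33 + R) = (8 - √3*√I)*(33 + 1/148) = (8 - √3*√I)*(4885/148) = 9770/37 - 4885*√3*√I/148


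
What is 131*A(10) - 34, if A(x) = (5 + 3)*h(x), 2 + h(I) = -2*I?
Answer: -23090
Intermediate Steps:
h(I) = -2 - 2*I
A(x) = -16 - 16*x (A(x) = (5 + 3)*(-2 - 2*x) = 8*(-2 - 2*x) = -16 - 16*x)
131*A(10) - 34 = 131*(-16 - 16*10) - 34 = 131*(-16 - 160) - 34 = 131*(-176) - 34 = -23056 - 34 = -23090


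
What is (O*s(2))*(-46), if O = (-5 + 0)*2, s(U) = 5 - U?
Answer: 1380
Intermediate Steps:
O = -10 (O = -5*2 = -10)
(O*s(2))*(-46) = -10*(5 - 1*2)*(-46) = -10*(5 - 2)*(-46) = -10*3*(-46) = -30*(-46) = 1380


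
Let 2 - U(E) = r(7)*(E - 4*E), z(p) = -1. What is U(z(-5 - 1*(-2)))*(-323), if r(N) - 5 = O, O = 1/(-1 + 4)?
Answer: 4522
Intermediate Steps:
O = ⅓ (O = 1/3 = ⅓ ≈ 0.33333)
r(N) = 16/3 (r(N) = 5 + ⅓ = 16/3)
U(E) = 2 + 16*E (U(E) = 2 - 16*(E - 4*E)/3 = 2 - 16*(-3*E)/3 = 2 - (-16)*E = 2 + 16*E)
U(z(-5 - 1*(-2)))*(-323) = (2 + 16*(-1))*(-323) = (2 - 16)*(-323) = -14*(-323) = 4522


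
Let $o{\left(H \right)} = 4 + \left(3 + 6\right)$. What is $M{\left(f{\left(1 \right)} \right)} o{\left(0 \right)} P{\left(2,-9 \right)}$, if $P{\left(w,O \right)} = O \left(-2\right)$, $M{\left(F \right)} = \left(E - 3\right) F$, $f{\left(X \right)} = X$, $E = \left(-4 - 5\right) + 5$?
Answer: $-1638$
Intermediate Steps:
$E = -4$ ($E = -9 + 5 = -4$)
$M{\left(F \right)} = - 7 F$ ($M{\left(F \right)} = \left(-4 - 3\right) F = - 7 F$)
$o{\left(H \right)} = 13$ ($o{\left(H \right)} = 4 + 9 = 13$)
$P{\left(w,O \right)} = - 2 O$
$M{\left(f{\left(1 \right)} \right)} o{\left(0 \right)} P{\left(2,-9 \right)} = \left(-7\right) 1 \cdot 13 \left(\left(-2\right) \left(-9\right)\right) = \left(-7\right) 13 \cdot 18 = \left(-91\right) 18 = -1638$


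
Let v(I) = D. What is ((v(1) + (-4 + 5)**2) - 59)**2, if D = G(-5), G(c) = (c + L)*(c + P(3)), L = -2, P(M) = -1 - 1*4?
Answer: 144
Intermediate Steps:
P(M) = -5 (P(M) = -1 - 4 = -5)
G(c) = (-5 + c)*(-2 + c) (G(c) = (c - 2)*(c - 5) = (-2 + c)*(-5 + c) = (-5 + c)*(-2 + c))
D = 70 (D = 10 + (-5)**2 - 7*(-5) = 10 + 25 + 35 = 70)
v(I) = 70
((v(1) + (-4 + 5)**2) - 59)**2 = ((70 + (-4 + 5)**2) - 59)**2 = ((70 + 1**2) - 59)**2 = ((70 + 1) - 59)**2 = (71 - 59)**2 = 12**2 = 144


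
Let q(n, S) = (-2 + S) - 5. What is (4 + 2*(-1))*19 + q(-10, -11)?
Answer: 20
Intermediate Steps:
q(n, S) = -7 + S
(4 + 2*(-1))*19 + q(-10, -11) = (4 + 2*(-1))*19 + (-7 - 11) = (4 - 2)*19 - 18 = 2*19 - 18 = 38 - 18 = 20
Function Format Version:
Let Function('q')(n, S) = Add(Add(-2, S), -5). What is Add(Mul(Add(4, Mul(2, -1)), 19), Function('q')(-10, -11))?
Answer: 20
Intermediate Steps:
Function('q')(n, S) = Add(-7, S)
Add(Mul(Add(4, Mul(2, -1)), 19), Function('q')(-10, -11)) = Add(Mul(Add(4, Mul(2, -1)), 19), Add(-7, -11)) = Add(Mul(Add(4, -2), 19), -18) = Add(Mul(2, 19), -18) = Add(38, -18) = 20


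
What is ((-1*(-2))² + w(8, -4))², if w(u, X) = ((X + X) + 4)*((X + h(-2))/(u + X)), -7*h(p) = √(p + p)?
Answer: 3132/49 + 32*I/7 ≈ 63.918 + 4.5714*I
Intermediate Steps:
h(p) = -√2*√p/7 (h(p) = -√(p + p)/7 = -√2*√p/7)
w(u, X) = (4 + 2*X)*(X - 2*I/7)/(X + u) (w(u, X) = ((X + X) + 4)*((X - √2*√(-2)/7)/(u + X)) = (2*X + 4)*((X - √2*I*√2/7)/(X + u)) = (4 + 2*X)*((X - 2*I/7)/(X + u)) = (4 + 2*X)*(X - 2*I/7)/(X + u))
((-1*(-2))² + w(8, -4))² = ((-1*(-2))² + 2*(-4*I + 7*(-4)² + 2*(-4)*(7 - I))/(7*(-4 + 8)))² = (2² + (2/7)*(-4*I + 7*16 + (-56 + 8*I))/4)² = (4 + (2/7)*(¼)*(-4*I + 112 + (-56 + 8*I)))² = (4 + (2/7)*(¼)*(56 + 4*I))² = (4 + (4 + 2*I/7))² = (8 + 2*I/7)²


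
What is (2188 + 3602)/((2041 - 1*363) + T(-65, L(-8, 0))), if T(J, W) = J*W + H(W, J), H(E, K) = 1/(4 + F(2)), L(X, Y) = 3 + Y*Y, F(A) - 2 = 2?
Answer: 3088/791 ≈ 3.9039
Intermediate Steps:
F(A) = 4 (F(A) = 2 + 2 = 4)
L(X, Y) = 3 + Y**2
H(E, K) = 1/8 (H(E, K) = 1/(4 + 4) = 1/8)
T(J, W) = 1/8 + J*W (T(J, W) = J*W + 1/8 = 1/8 + J*W)
(2188 + 3602)/((2041 - 1*363) + T(-65, L(-8, 0))) = (2188 + 3602)/((2041 - 1*363) + (1/8 - 65*(3 + 0**2))) = 5790/((2041 - 363) + (1/8 - 65*(3 + 0))) = 5790/(1678 + (1/8 - 65*3)) = 5790/(1678 + (1/8 - 195)) = 5790/(1678 - 1559/8) = 5790/(11865/8) = 5790*(8/11865) = 3088/791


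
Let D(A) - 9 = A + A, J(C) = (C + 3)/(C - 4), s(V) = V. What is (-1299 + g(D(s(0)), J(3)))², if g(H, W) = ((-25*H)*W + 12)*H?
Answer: 120099681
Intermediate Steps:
J(C) = (3 + C)/(-4 + C)
D(A) = 9 + 2*A (D(A) = 9 + (A + A) = 9 + 2*A)
g(H, W) = H*(12 - 25*H*W) (g(H, W) = (-25*H*W + 12)*H = (12 - 25*H*W)*H = H*(12 - 25*H*W))
(-1299 + g(D(s(0)), J(3)))² = (-1299 + (9 + 2*0)*(12 - 25*(9 + 2*0)*(3 + 3)/(-4 + 3)))² = (-1299 + (9 + 0)*(12 - 25*(9 + 0)*6/(-1)))² = (-1299 + 9*(12 - 25*9*(-1*6)))² = (-1299 + 9*(12 - 25*9*(-6)))² = (-1299 + 9*(12 + 1350))² = (-1299 + 9*1362)² = (-1299 + 12258)² = 10959² = 120099681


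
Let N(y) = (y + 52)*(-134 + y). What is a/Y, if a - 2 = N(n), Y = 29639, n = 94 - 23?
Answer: -7747/29639 ≈ -0.26138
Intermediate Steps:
n = 71
N(y) = (-134 + y)*(52 + y) (N(y) = (52 + y)*(-134 + y) = (-134 + y)*(52 + y))
a = -7747 (a = 2 + (-6968 + 71² - 82*71) = 2 + (-6968 + 5041 - 5822) = 2 - 7749 = -7747)
a/Y = -7747/29639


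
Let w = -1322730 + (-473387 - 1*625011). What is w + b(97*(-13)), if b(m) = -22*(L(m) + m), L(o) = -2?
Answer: -2393342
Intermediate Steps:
b(m) = 44 - 22*m (b(m) = -22*(-2 + m) = 44 - 22*m)
w = -2421128 (w = -1322730 + (-473387 - 625011) = -1322730 - 1098398 = -2421128)
w + b(97*(-13)) = -2421128 + (44 - 2134*(-13)) = -2421128 + (44 - 22*(-1261)) = -2421128 + (44 + 27742) = -2421128 + 27786 = -2393342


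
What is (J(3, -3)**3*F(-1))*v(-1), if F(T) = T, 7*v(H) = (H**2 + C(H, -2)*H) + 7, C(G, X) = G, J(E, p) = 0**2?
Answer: 0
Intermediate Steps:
J(E, p) = 0
v(H) = 1 + 2*H**2/7 (v(H) = ((H**2 + H*H) + 7)/7 = ((H**2 + H**2) + 7)/7 = (2*H**2 + 7)/7 = (7 + 2*H**2)/7 = 1 + 2*H**2/7)
(J(3, -3)**3*F(-1))*v(-1) = (0**3*(-1))*(1 + (2/7)*(-1)**2) = (0*(-1))*(1 + (2/7)*1) = 0*(1 + 2/7) = 0*(9/7) = 0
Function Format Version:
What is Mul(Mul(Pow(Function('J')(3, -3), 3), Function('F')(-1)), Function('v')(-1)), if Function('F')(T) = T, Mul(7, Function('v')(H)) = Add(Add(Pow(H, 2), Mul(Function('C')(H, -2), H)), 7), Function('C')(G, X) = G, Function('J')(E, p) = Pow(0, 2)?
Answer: 0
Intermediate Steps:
Function('J')(E, p) = 0
Function('v')(H) = Add(1, Mul(Rational(2, 7), Pow(H, 2))) (Function('v')(H) = Mul(Rational(1, 7), Add(Add(Pow(H, 2), Mul(H, H)), 7)) = Mul(Rational(1, 7), Add(Add(Pow(H, 2), Pow(H, 2)), 7)) = Mul(Rational(1, 7), Add(Mul(2, Pow(H, 2)), 7)) = Mul(Rational(1, 7), Add(7, Mul(2, Pow(H, 2)))) = Add(1, Mul(Rational(2, 7), Pow(H, 2))))
Mul(Mul(Pow(Function('J')(3, -3), 3), Function('F')(-1)), Function('v')(-1)) = Mul(Mul(Pow(0, 3), -1), Add(1, Mul(Rational(2, 7), Pow(-1, 2)))) = Mul(Mul(0, -1), Add(1, Mul(Rational(2, 7), 1))) = Mul(0, Add(1, Rational(2, 7))) = Mul(0, Rational(9, 7)) = 0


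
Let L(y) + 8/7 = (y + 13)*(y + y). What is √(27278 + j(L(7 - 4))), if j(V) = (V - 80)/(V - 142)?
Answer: √742634970/165 ≈ 165.16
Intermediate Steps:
L(y) = -8/7 + 2*y*(13 + y) (L(y) = -8/7 + (y + 13)*(y + y) = -8/7 + (13 + y)*(2*y) = -8/7 + 2*y*(13 + y))
j(V) = (-80 + V)/(-142 + V)
√(27278 + j(L(7 - 4))) = √(27278 + (-80 + (-8/7 + 2*(7 - 4)² + 26*(7 - 4)))/(-142 + (-8/7 + 2*(7 - 4)² + 26*(7 - 4)))) = √(27278 + (-80 + (-8/7 + 2*3² + 26*3))/(-142 + (-8/7 + 2*3² + 26*3))) = √(27278 + (-80 + (-8/7 + 2*9 + 78))/(-142 + (-8/7 + 2*9 + 78))) = √(27278 + (-80 + (-8/7 + 18 + 78))/(-142 + (-8/7 + 18 + 78))) = √(27278 + (-80 + 664/7)/(-142 + 664/7)) = √(27278 + (104/7)/(-330/7)) = √(27278 - 7/330*104/7) = √(27278 - 52/165) = √(4500818/165) = √742634970/165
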